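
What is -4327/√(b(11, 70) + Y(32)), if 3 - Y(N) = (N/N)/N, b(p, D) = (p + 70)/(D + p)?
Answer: -17308*√254/127 ≈ -2172.0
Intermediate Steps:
b(p, D) = (70 + p)/(D + p)
Y(N) = 3 - 1/N (Y(N) = 3 - N/N/N = 3 - 1/N)
-4327/√(b(11, 70) + Y(32)) = -4327/√((70 + 11)/(70 + 11) + (3 - 1/32)) = -4327/√(81/81 + (3 - 1*1/32)) = -4327/√((1/81)*81 + (3 - 1/32)) = -4327/√(1 + 95/32) = -4327*4*√254/127 = -17308*√254/127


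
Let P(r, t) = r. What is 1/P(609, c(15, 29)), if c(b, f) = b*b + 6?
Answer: 1/609 ≈ 0.0016420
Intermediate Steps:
c(b, f) = 6 + b**2 (c(b, f) = b**2 + 6 = 6 + b**2)
1/P(609, c(15, 29)) = 1/609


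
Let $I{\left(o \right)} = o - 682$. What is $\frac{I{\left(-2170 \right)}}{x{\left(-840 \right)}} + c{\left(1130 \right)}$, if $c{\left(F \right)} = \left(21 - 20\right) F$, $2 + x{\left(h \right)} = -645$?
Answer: $\frac{733962}{647} \approx 1134.4$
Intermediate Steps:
$x{\left(h \right)} = -647$ ($x{\left(h \right)} = -2 - 645 = -647$)
$I{\left(o \right)} = -682 + o$
$c{\left(F \right)} = F$ ($c{\left(F \right)} = 1 F = F$)
$\frac{I{\left(-2170 \right)}}{x{\left(-840 \right)}} + c{\left(1130 \right)} = \frac{-682 - 2170}{-647} + 1130 = \left(-2852\right) \left(- \frac{1}{647}\right) + 1130 = \frac{2852}{647} + 1130 = \frac{733962}{647}$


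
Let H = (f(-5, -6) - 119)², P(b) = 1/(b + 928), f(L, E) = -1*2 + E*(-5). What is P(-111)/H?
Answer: 1/6765577 ≈ 1.4781e-7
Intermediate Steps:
f(L, E) = -2 - 5*E
P(b) = 1/(928 + b)
H = 8281 (H = ((-2 - 5*(-6)) - 119)² = ((-2 + 30) - 119)² = (28 - 119)² = (-91)² = 8281)
P(-111)/H = 1/((928 - 111)*8281) = (1/8281)/817 = (1/817)*(1/8281) = 1/6765577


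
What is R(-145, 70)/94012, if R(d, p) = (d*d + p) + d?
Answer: 10475/47006 ≈ 0.22284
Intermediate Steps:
R(d, p) = d + p + d² (R(d, p) = (d² + p) + d = (p + d²) + d = d + p + d²)
R(-145, 70)/94012 = (-145 + 70 + (-145)²)/94012 = (-145 + 70 + 21025)*(1/94012) = 20950*(1/94012) = 10475/47006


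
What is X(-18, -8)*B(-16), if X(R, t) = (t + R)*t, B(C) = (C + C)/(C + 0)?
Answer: 416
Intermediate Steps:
B(C) = 2 (B(C) = (2*C)/C = 2)
X(R, t) = t*(R + t) (X(R, t) = (R + t)*t = t*(R + t))
X(-18, -8)*B(-16) = -8*(-18 - 8)*2 = -8*(-26)*2 = 208*2 = 416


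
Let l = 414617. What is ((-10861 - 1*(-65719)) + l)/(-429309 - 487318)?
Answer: -469475/916627 ≈ -0.51218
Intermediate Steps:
((-10861 - 1*(-65719)) + l)/(-429309 - 487318) = ((-10861 - 1*(-65719)) + 414617)/(-429309 - 487318) = ((-10861 + 65719) + 414617)/(-916627) = (54858 + 414617)*(-1/916627) = 469475*(-1/916627) = -469475/916627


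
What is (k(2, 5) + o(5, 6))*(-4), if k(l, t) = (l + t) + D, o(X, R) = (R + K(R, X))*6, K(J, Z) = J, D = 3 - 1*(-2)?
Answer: -336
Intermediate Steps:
D = 5 (D = 3 + 2 = 5)
o(X, R) = 12*R (o(X, R) = (R + R)*6 = (2*R)*6 = 12*R)
k(l, t) = 5 + l + t (k(l, t) = (l + t) + 5 = 5 + l + t)
(k(2, 5) + o(5, 6))*(-4) = ((5 + 2 + 5) + 12*6)*(-4) = (12 + 72)*(-4) = 84*(-4) = -336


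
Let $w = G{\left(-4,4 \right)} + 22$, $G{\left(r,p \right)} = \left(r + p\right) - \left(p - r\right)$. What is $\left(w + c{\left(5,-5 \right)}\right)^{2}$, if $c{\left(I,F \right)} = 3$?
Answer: $289$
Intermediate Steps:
$G{\left(r,p \right)} = 2 r$ ($G{\left(r,p \right)} = \left(p + r\right) - \left(p - r\right) = 2 r$)
$w = 14$ ($w = 2 \left(-4\right) + 22 = -8 + 22 = 14$)
$\left(w + c{\left(5,-5 \right)}\right)^{2} = \left(14 + 3\right)^{2} = 17^{2} = 289$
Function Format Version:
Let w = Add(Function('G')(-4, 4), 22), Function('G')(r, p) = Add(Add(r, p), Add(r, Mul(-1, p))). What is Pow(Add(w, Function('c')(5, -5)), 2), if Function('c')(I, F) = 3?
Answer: 289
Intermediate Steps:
Function('G')(r, p) = Mul(2, r) (Function('G')(r, p) = Add(Add(p, r), Add(r, Mul(-1, p))) = Mul(2, r))
w = 14 (w = Add(Mul(2, -4), 22) = Add(-8, 22) = 14)
Pow(Add(w, Function('c')(5, -5)), 2) = Pow(Add(14, 3), 2) = Pow(17, 2) = 289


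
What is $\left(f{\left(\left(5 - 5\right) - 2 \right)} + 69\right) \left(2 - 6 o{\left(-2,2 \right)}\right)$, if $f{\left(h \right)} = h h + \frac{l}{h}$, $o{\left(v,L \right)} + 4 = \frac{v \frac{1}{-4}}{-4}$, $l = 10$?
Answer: $1819$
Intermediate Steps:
$o{\left(v,L \right)} = -4 + \frac{v}{16}$ ($o{\left(v,L \right)} = -4 + \frac{v \frac{1}{-4}}{-4} = -4 + v \left(- \frac{1}{4}\right) \left(- \frac{1}{4}\right) = -4 + - \frac{v}{4} \left(- \frac{1}{4}\right) = -4 + \frac{v}{16}$)
$f{\left(h \right)} = h^{2} + \frac{10}{h}$ ($f{\left(h \right)} = h h + \frac{10}{h} = h^{2} + \frac{10}{h}$)
$\left(f{\left(\left(5 - 5\right) - 2 \right)} + 69\right) \left(2 - 6 o{\left(-2,2 \right)}\right) = \left(\frac{10 + \left(\left(5 - 5\right) - 2\right)^{3}}{\left(5 - 5\right) - 2} + 69\right) \left(2 - 6 \left(-4 + \frac{1}{16} \left(-2\right)\right)\right) = \left(\frac{10 + \left(0 - 2\right)^{3}}{0 - 2} + 69\right) \left(2 - 6 \left(-4 - \frac{1}{8}\right)\right) = \left(\frac{10 + \left(-2\right)^{3}}{-2} + 69\right) \left(2 - - \frac{99}{4}\right) = \left(- \frac{10 - 8}{2} + 69\right) \left(2 + \frac{99}{4}\right) = \left(\left(- \frac{1}{2}\right) 2 + 69\right) \frac{107}{4} = \left(-1 + 69\right) \frac{107}{4} = 68 \cdot \frac{107}{4} = 1819$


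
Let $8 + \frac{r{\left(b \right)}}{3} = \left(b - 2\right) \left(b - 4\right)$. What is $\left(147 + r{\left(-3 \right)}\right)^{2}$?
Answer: $51984$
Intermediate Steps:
$r{\left(b \right)} = -24 + 3 \left(-4 + b\right) \left(-2 + b\right)$ ($r{\left(b \right)} = -24 + 3 \left(b - 2\right) \left(b - 4\right) = -24 + 3 \left(-2 + b\right) \left(-4 + b\right) = -24 + 3 \left(-4 + b\right) \left(-2 + b\right)$)
$\left(147 + r{\left(-3 \right)}\right)^{2} = \left(147 + 3 \left(-3\right) \left(-6 - 3\right)\right)^{2} = \left(147 + 3 \left(-3\right) \left(-9\right)\right)^{2} = \left(147 + 81\right)^{2} = 228^{2} = 51984$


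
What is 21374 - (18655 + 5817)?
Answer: -3098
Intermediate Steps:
21374 - (18655 + 5817) = 21374 - 1*24472 = 21374 - 24472 = -3098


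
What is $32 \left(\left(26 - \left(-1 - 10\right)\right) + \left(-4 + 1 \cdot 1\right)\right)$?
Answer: $1088$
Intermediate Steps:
$32 \left(\left(26 - \left(-1 - 10\right)\right) + \left(-4 + 1 \cdot 1\right)\right) = 32 \left(\left(26 - \left(-1 - 10\right)\right) + \left(-4 + 1\right)\right) = 32 \left(\left(26 - -11\right) - 3\right) = 32 \left(\left(26 + 11\right) - 3\right) = 32 \left(37 - 3\right) = 32 \cdot 34 = 1088$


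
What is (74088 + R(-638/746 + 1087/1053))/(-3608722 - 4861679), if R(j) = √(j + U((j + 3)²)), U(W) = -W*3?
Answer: -24696/2823467 - I*√4644081627267/3326910930369 ≈ -0.0087467 - 6.4775e-7*I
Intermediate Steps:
U(W) = -3*W
R(j) = √(j - 3*(3 + j)²) (R(j) = √(j - 3*(j + 3)²) = √(j - 3*(3 + j)²))
(74088 + R(-638/746 + 1087/1053))/(-3608722 - 4861679) = (74088 + √((-638/746 + 1087/1053) - 3*(3 + (-638/746 + 1087/1053))²))/(-3608722 - 4861679) = (74088 + √((-638*1/746 + 1087*(1/1053)) - 3*(3 + (-638*1/746 + 1087*(1/1053)))²))/(-8470401) = (74088 + √((-319/373 + 1087/1053) - 3*(3 + (-319/373 + 1087/1053))²))*(-1/8470401) = (74088 + √(69544/392769 - 3*(3 + 69544/392769)²))*(-1/8470401) = (74088 + √(69544/392769 - 3*(1247851/392769)²))*(-1/8470401) = (74088 + √(69544/392769 - 3*1557132118201/154267487361))*(-1/8470401) = (74088 + √(69544/392769 - 1557132118201/51422495787))*(-1/8470401) = (74088 + √(-1548027209089/51422495787))*(-1/8470401) = (74088 + I*√4644081627267/392769)*(-1/8470401) = -24696/2823467 - I*√4644081627267/3326910930369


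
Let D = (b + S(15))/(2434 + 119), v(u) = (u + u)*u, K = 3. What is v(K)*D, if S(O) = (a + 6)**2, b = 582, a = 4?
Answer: 4092/851 ≈ 4.8085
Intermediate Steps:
v(u) = 2*u**2 (v(u) = (2*u)*u = 2*u**2)
S(O) = 100 (S(O) = (4 + 6)**2 = 10**2 = 100)
D = 682/2553 (D = (582 + 100)/(2434 + 119) = 682/2553 ≈ 0.26714)
v(K)*D = (2*3**2)*(682/2553) = (2*9)*(682/2553) = 18*(682/2553) = 4092/851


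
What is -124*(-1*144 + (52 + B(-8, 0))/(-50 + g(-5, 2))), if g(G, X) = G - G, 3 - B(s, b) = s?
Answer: 450306/25 ≈ 18012.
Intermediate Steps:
B(s, b) = 3 - s
g(G, X) = 0
-124*(-1*144 + (52 + B(-8, 0))/(-50 + g(-5, 2))) = -124*(-1*144 + (52 + (3 - 1*(-8)))/(-50 + 0)) = -124*(-144 + (52 + (3 + 8))/(-50)) = -124*(-144 + (52 + 11)*(-1/50)) = -124*(-144 + 63*(-1/50)) = -124*(-144 - 63/50) = -124*(-7263/50) = 450306/25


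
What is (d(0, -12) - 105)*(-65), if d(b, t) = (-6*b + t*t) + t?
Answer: -1755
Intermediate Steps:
d(b, t) = t + t**2 - 6*b (d(b, t) = (-6*b + t**2) + t = (t**2 - 6*b) + t = t + t**2 - 6*b)
(d(0, -12) - 105)*(-65) = ((-12 + (-12)**2 - 6*0) - 105)*(-65) = ((-12 + 144 + 0) - 105)*(-65) = (132 - 105)*(-65) = 27*(-65) = -1755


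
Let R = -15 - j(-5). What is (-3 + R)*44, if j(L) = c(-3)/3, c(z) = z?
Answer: -748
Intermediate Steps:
j(L) = -1 (j(L) = -3/3 = -3*1/3 = -1)
R = -14 (R = -15 - 1*(-1) = -15 + 1 = -14)
(-3 + R)*44 = (-3 - 14)*44 = -17*44 = -748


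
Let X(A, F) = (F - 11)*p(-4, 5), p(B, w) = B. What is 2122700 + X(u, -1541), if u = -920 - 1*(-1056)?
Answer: 2128908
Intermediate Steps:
u = 136 (u = -920 + 1056 = 136)
X(A, F) = 44 - 4*F (X(A, F) = (F - 11)*(-4) = (-11 + F)*(-4) = 44 - 4*F)
2122700 + X(u, -1541) = 2122700 + (44 - 4*(-1541)) = 2122700 + (44 + 6164) = 2122700 + 6208 = 2128908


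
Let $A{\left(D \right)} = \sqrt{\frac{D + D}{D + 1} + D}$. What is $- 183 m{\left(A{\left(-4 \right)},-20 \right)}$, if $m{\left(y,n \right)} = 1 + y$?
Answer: $-183 - 122 i \sqrt{3} \approx -183.0 - 211.31 i$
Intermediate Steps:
$A{\left(D \right)} = \sqrt{D + \frac{2 D}{1 + D}}$ ($A{\left(D \right)} = \sqrt{\frac{2 D}{1 + D} + D} = \sqrt{D + \frac{2 D}{1 + D}}$)
$- 183 m{\left(A{\left(-4 \right)},-20 \right)} = - 183 \left(1 + \sqrt{- \frac{4 \left(3 - 4\right)}{1 - 4}}\right) = - 183 \left(1 + \sqrt{\left(-4\right) \frac{1}{-3} \left(-1\right)}\right) = - 183 \left(1 + \sqrt{\left(-4\right) \left(- \frac{1}{3}\right) \left(-1\right)}\right) = - 183 \left(1 + \sqrt{- \frac{4}{3}}\right) = - 183 \left(1 + \frac{2 i \sqrt{3}}{3}\right) = -183 - 122 i \sqrt{3}$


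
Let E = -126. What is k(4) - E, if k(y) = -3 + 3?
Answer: 126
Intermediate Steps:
k(y) = 0
k(4) - E = 0 - 1*(-126) = 0 + 126 = 126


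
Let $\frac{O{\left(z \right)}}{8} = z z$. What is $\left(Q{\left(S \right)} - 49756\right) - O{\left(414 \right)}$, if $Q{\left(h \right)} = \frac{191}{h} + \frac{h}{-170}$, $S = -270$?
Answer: $- \frac{6522037117}{4590} \approx -1.4209 \cdot 10^{6}$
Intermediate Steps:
$Q{\left(h \right)} = \frac{191}{h} - \frac{h}{170}$ ($Q{\left(h \right)} = \frac{191}{h} + h \left(- \frac{1}{170}\right) = \frac{191}{h} - \frac{h}{170}$)
$O{\left(z \right)} = 8 z^{2}$ ($O{\left(z \right)} = 8 z z = 8 z^{2}$)
$\left(Q{\left(S \right)} - 49756\right) - O{\left(414 \right)} = \left(\left(\frac{191}{-270} - - \frac{27}{17}\right) - 49756\right) - 8 \cdot 414^{2} = \left(\left(191 \left(- \frac{1}{270}\right) + \frac{27}{17}\right) - 49756\right) - 8 \cdot 171396 = \left(\left(- \frac{191}{270} + \frac{27}{17}\right) - 49756\right) - 1371168 = \left(\frac{4043}{4590} - 49756\right) - 1371168 = - \frac{228375997}{4590} - 1371168 = - \frac{6522037117}{4590}$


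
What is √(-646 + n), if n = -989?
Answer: I*√1635 ≈ 40.435*I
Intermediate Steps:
√(-646 + n) = √(-646 - 989) = √(-1635) = I*√1635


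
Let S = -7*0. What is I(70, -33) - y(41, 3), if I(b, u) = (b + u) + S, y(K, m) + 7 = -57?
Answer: 101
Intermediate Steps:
y(K, m) = -64 (y(K, m) = -7 - 57 = -64)
S = 0
I(b, u) = b + u (I(b, u) = (b + u) + 0 = b + u)
I(70, -33) - y(41, 3) = (70 - 33) - 1*(-64) = 37 + 64 = 101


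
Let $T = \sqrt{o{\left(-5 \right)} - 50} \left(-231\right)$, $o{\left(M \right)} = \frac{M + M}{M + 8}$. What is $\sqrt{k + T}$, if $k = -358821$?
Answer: $\sqrt{-358821 - 308 i \sqrt{30}} \approx 1.408 - 599.02 i$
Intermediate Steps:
$o{\left(M \right)} = \frac{2 M}{8 + M}$
$T = - 308 i \sqrt{30}$ ($T = \sqrt{2 \left(-5\right) \frac{1}{8 - 5} - 50} \left(-231\right) = \sqrt{2 \left(-5\right) \frac{1}{3} - 50} \left(-231\right) = \sqrt{- \frac{10}{3} - 50} \left(-231\right) = \sqrt{- \frac{160}{3}} \left(-231\right) = \frac{4 i \sqrt{30}}{3} \left(-231\right) = - 308 i \sqrt{30} \approx - 1687.0 i$)
$\sqrt{k + T} = \sqrt{-358821 - 308 i \sqrt{30}}$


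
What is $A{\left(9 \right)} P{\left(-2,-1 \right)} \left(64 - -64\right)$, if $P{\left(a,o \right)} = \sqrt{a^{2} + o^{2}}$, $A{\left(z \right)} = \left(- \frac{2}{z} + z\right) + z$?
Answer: $\frac{20480 \sqrt{5}}{9} \approx 5088.3$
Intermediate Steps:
$A{\left(z \right)} = - \frac{2}{z} + 2 z$ ($A{\left(z \right)} = \left(z - \frac{2}{z}\right) + z = - \frac{2}{z} + 2 z$)
$A{\left(9 \right)} P{\left(-2,-1 \right)} \left(64 - -64\right) = \left(- \frac{2}{9} + 2 \cdot 9\right) \sqrt{\left(-2\right)^{2} + \left(-1\right)^{2}} \left(64 - -64\right) = \left(\left(-2\right) \frac{1}{9} + 18\right) \sqrt{4 + 1} \left(64 + 64\right) = \left(- \frac{2}{9} + 18\right) \sqrt{5} \cdot 128 = \frac{160 \sqrt{5}}{9} \cdot 128 = \frac{20480 \sqrt{5}}{9}$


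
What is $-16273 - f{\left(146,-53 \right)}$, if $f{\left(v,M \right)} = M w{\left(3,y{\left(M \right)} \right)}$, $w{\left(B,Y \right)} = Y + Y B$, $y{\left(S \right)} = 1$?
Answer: $-16061$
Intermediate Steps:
$w{\left(B,Y \right)} = Y + B Y$
$f{\left(v,M \right)} = 4 M$ ($f{\left(v,M \right)} = M 1 \left(1 + 3\right) = M 1 \cdot 4 = M 4 = 4 M$)
$-16273 - f{\left(146,-53 \right)} = -16273 - 4 \left(-53\right) = -16273 - -212 = -16273 + 212 = -16061$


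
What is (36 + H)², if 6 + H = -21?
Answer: 81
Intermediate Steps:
H = -27 (H = -6 - 21 = -27)
(36 + H)² = (36 - 27)² = 9² = 81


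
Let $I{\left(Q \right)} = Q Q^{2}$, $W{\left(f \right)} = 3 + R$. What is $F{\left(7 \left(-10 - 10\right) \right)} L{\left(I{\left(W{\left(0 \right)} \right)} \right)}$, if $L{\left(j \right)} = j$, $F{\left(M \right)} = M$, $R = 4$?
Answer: $-48020$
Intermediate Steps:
$W{\left(f \right)} = 7$ ($W{\left(f \right)} = 3 + 4 = 7$)
$I{\left(Q \right)} = Q^{3}$
$F{\left(7 \left(-10 - 10\right) \right)} L{\left(I{\left(W{\left(0 \right)} \right)} \right)} = 7 \left(-10 - 10\right) 7^{3} = 7 \left(-20\right) 343 = \left(-140\right) 343 = -48020$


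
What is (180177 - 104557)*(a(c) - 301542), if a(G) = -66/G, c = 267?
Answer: -2029433601200/89 ≈ -2.2803e+10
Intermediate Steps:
(180177 - 104557)*(a(c) - 301542) = (180177 - 104557)*(-66/267 - 301542) = 75620*(-66*1/267 - 301542) = 75620*(-22/89 - 301542) = 75620*(-26837260/89) = -2029433601200/89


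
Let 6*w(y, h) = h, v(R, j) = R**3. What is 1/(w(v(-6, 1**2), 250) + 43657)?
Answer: 3/131096 ≈ 2.2884e-5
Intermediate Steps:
w(y, h) = h/6
1/(w(v(-6, 1**2), 250) + 43657) = 1/((1/6)*250 + 43657) = 1/(125/3 + 43657) = 1/(131096/3) = 3/131096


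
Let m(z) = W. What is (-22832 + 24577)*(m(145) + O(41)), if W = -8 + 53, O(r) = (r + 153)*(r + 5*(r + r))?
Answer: 152755555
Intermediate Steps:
O(r) = 11*r*(153 + r) (O(r) = (153 + r)*(r + 5*(2*r)) = (153 + r)*(r + 10*r) = (153 + r)*(11*r) = 11*r*(153 + r))
W = 45
m(z) = 45
(-22832 + 24577)*(m(145) + O(41)) = (-22832 + 24577)*(45 + 11*41*(153 + 41)) = 1745*(45 + 11*41*194) = 1745*(45 + 87494) = 1745*87539 = 152755555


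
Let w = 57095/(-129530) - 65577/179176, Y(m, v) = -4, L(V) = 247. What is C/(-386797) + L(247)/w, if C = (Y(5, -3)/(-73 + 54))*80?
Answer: -4212926821775244648/13760713591965179 ≈ -306.16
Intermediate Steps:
w = -1872424253/2320866728 (w = 57095*(-1/129530) - 65577*1/179176 = -11419/25906 - 65577/179176 = -1872424253/2320866728 ≈ -0.80678)
C = 320/19 (C = (-4/(-73 + 54))*80 = (-4/(-19))*80 = -1/19*(-4)*80 = (4/19)*80 = 320/19 ≈ 16.842)
C/(-386797) + L(247)/w = (320/19)/(-386797) + 247/(-1872424253/2320866728) = (320/19)*(-1/386797) + 247*(-2320866728/1872424253) = -320/7349143 - 573254081816/1872424253 = -4212926821775244648/13760713591965179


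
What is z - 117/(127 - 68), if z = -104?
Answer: -6253/59 ≈ -105.98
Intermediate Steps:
z - 117/(127 - 68) = -104 - 117/(127 - 68) = -104 - 117/59 = -6253/59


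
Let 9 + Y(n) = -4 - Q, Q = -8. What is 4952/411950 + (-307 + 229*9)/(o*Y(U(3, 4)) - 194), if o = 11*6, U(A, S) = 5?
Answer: -179991363/53965450 ≈ -3.3353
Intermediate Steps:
Y(n) = -5 (Y(n) = -9 + (-4 - 1*(-8)) = -9 + (-4 + 8) = -9 + 4 = -5)
o = 66
4952/411950 + (-307 + 229*9)/(o*Y(U(3, 4)) - 194) = 4952/411950 + (-307 + 229*9)/(66*(-5) - 194) = 4952*(1/411950) + (-307 + 2061)/(-330 - 194) = 2476/205975 + 1754/(-524) = 2476/205975 + 1754*(-1/524) = 2476/205975 - 877/262 = -179991363/53965450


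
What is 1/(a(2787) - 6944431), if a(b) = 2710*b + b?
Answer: 1/611126 ≈ 1.6363e-6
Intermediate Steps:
a(b) = 2711*b
1/(a(2787) - 6944431) = 1/(2711*2787 - 6944431) = 1/(7555557 - 6944431) = 1/611126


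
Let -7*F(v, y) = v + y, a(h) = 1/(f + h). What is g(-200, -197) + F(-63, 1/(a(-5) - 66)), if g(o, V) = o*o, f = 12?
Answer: 18444150/461 ≈ 40009.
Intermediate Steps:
a(h) = 1/(12 + h)
g(o, V) = o²
F(v, y) = -v/7 - y/7 (F(v, y) = -(v + y)/7 = -v/7 - y/7)
g(-200, -197) + F(-63, 1/(a(-5) - 66)) = (-200)² + (-⅐*(-63) - 1/(7*(1/(12 - 5) - 66))) = 40000 + (9 - 1/(7*(1/7 - 66))) = 40000 + (9 - 1/(7*(⅐ - 66))) = 40000 + (9 - 1/(7*(-461/7))) = 40000 + (9 - ⅐*(-7/461)) = 40000 + (9 + 1/461) = 40000 + 4150/461 = 18444150/461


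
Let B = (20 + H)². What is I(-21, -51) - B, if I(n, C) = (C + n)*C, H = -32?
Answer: 3528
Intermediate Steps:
I(n, C) = C*(C + n)
B = 144 (B = (20 - 32)² = (-12)² = 144)
I(-21, -51) - B = -51*(-51 - 21) - 1*144 = -51*(-72) - 144 = 3672 - 144 = 3528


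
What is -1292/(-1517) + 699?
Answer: 1061675/1517 ≈ 699.85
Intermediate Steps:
-1292/(-1517) + 699 = -1292*(-1/1517) + 699 = 1292/1517 + 699 = 1061675/1517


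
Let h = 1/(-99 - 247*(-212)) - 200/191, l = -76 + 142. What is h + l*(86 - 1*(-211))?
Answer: 274613897455/14010232 ≈ 19601.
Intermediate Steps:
l = 66
h = -14670209/14010232 (h = -1/212/(-346) - 200*1/191 = -1/346*(-1/212) - 200/191 = 1/73352 - 200/191 = -14670209/14010232 ≈ -1.0471)
h + l*(86 - 1*(-211)) = -14670209/14010232 + 66*(86 - 1*(-211)) = -14670209/14010232 + 66*(86 + 211) = -14670209/14010232 + 66*297 = -14670209/14010232 + 19602 = 274613897455/14010232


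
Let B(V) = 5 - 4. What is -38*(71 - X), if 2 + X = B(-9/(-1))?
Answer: -2736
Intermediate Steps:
B(V) = 1
X = -1 (X = -2 + 1 = -1)
-38*(71 - X) = -38*(71 - 1*(-1)) = -38*(71 + 1) = -38*72 = -2736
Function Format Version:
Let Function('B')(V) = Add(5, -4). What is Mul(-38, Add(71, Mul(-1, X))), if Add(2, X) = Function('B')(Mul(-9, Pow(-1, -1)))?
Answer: -2736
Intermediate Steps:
Function('B')(V) = 1
X = -1 (X = Add(-2, 1) = -1)
Mul(-38, Add(71, Mul(-1, X))) = Mul(-38, Add(71, Mul(-1, -1))) = Mul(-38, Add(71, 1)) = Mul(-38, 72) = -2736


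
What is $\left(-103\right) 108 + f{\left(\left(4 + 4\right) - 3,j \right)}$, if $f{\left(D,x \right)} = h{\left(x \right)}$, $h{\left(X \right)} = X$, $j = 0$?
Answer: $-11124$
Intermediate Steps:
$f{\left(D,x \right)} = x$
$\left(-103\right) 108 + f{\left(\left(4 + 4\right) - 3,j \right)} = \left(-103\right) 108 + 0 = -11124 + 0 = -11124$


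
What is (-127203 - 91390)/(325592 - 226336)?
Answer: -218593/99256 ≈ -2.2023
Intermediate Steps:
(-127203 - 91390)/(325592 - 226336) = -218593/99256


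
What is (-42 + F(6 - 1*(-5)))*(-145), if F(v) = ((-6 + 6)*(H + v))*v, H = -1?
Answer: 6090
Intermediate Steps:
F(v) = 0 (F(v) = ((-6 + 6)*(-1 + v))*v = (0*(-1 + v))*v = 0*v = 0)
(-42 + F(6 - 1*(-5)))*(-145) = (-42 + 0)*(-145) = -42*(-145) = 6090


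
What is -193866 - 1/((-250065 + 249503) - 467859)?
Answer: -90810905585/468421 ≈ -1.9387e+5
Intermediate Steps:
-193866 - 1/((-250065 + 249503) - 467859) = -193866 - 1/(-562 - 467859) = -193866 - 1/(-468421) = -193866 - 1*(-1/468421) = -193866 + 1/468421 = -90810905585/468421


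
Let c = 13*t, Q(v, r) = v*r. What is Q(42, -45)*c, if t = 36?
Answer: -884520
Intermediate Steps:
Q(v, r) = r*v
c = 468 (c = 13*36 = 468)
Q(42, -45)*c = -45*42*468 = -1890*468 = -884520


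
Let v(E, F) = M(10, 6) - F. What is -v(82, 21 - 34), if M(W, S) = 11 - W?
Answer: -14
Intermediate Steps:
v(E, F) = 1 - F (v(E, F) = (11 - 1*10) - F = (11 - 10) - F = 1 - F)
-v(82, 21 - 34) = -(1 - (21 - 34)) = -(1 - 1*(-13)) = -(1 + 13) = -1*14 = -14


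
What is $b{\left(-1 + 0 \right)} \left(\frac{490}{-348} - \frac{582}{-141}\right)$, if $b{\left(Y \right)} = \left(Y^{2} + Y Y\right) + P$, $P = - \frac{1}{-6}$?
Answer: $\frac{289133}{49068} \approx 5.8925$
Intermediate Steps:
$P = \frac{1}{6}$ ($P = \left(-1\right) \left(- \frac{1}{6}\right) = \frac{1}{6} \approx 0.16667$)
$b{\left(Y \right)} = \frac{1}{6} + 2 Y^{2}$ ($b{\left(Y \right)} = \left(Y^{2} + Y Y\right) + \frac{1}{6} = \left(Y^{2} + Y^{2}\right) + \frac{1}{6} = 2 Y^{2} + \frac{1}{6} = \frac{1}{6} + 2 Y^{2}$)
$b{\left(-1 + 0 \right)} \left(\frac{490}{-348} - \frac{582}{-141}\right) = \left(\frac{1}{6} + 2 \left(-1 + 0\right)^{2}\right) \left(\frac{490}{-348} - \frac{582}{-141}\right) = \left(\frac{1}{6} + 2 \left(-1\right)^{2}\right) \left(490 \left(- \frac{1}{348}\right) - - \frac{194}{47}\right) = \left(\frac{1}{6} + 2 \cdot 1\right) \left(- \frac{245}{174} + \frac{194}{47}\right) = \left(\frac{1}{6} + 2\right) \frac{22241}{8178} = \frac{13}{6} \cdot \frac{22241}{8178} = \frac{289133}{49068}$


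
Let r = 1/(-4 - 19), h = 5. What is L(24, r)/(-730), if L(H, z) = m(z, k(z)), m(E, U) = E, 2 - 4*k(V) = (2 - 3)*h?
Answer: 1/16790 ≈ 5.9559e-5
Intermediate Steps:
k(V) = 7/4 (k(V) = ½ - (2 - 3)*5/4 = ½ - (-1)*5/4 = ½ - ¼*(-5) = ½ + 5/4 = 7/4)
r = -1/23 (r = 1/(-23) = -1/23 ≈ -0.043478)
L(H, z) = z
L(24, r)/(-730) = -1/23/(-730) = -1/23*(-1/730) = 1/16790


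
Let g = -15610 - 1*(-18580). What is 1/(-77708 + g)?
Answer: -1/74738 ≈ -1.3380e-5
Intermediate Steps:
g = 2970 (g = -15610 + 18580 = 2970)
1/(-77708 + g) = 1/(-77708 + 2970) = 1/(-74738) = -1/74738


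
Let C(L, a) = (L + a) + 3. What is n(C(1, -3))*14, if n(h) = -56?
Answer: -784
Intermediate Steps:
C(L, a) = 3 + L + a
n(C(1, -3))*14 = -56*14 = -784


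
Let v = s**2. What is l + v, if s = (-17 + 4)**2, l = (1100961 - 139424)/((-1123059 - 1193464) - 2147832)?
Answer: 127505481618/4464355 ≈ 28561.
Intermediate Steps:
l = -961537/4464355 (l = 961537/(-2316523 - 2147832) = 961537/(-4464355) = 961537*(-1/4464355) = -961537/4464355 ≈ -0.21538)
s = 169 (s = (-13)**2 = 169)
v = 28561 (v = 169**2 = 28561)
l + v = -961537/4464355 + 28561 = 127505481618/4464355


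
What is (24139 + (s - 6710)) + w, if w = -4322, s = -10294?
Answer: 2813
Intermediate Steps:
(24139 + (s - 6710)) + w = (24139 + (-10294 - 6710)) - 4322 = (24139 - 17004) - 4322 = 7135 - 4322 = 2813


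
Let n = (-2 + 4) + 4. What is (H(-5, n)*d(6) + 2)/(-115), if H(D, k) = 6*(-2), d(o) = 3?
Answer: 34/115 ≈ 0.29565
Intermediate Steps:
n = 6 (n = 2 + 4 = 6)
H(D, k) = -12
(H(-5, n)*d(6) + 2)/(-115) = (-12*3 + 2)/(-115) = -(-36 + 2)/115 = -1/115*(-34) = 34/115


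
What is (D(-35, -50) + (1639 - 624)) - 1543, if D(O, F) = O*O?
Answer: 697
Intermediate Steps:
D(O, F) = O²
(D(-35, -50) + (1639 - 624)) - 1543 = ((-35)² + (1639 - 624)) - 1543 = (1225 + 1015) - 1543 = 2240 - 1543 = 697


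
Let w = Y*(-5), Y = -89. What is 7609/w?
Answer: 7609/445 ≈ 17.099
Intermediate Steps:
w = 445 (w = -89*(-5) = 445)
7609/w = 7609/445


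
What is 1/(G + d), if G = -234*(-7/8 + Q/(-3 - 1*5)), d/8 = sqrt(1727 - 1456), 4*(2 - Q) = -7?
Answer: 80496/20870897 - 2048*sqrt(271)/20870897 ≈ 0.0022415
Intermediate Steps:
Q = 15/4 (Q = 2 - 1/4*(-7) = 2 + 7/4 = 15/4 ≈ 3.7500)
d = 8*sqrt(271) (d = 8*sqrt(1727 - 1456) = 8*sqrt(271) ≈ 131.70)
G = 5031/16 (G = -234*(-7/8 + 15/(4*(-3 - 1*5))) = -234*(-7*1/8 + 15/(4*(-3 - 5))) = -234*(-7/8 + (15/4)/(-8)) = -234*(-7/8 + (15/4)*(-1/8)) = -234*(-7/8 - 15/32) = -234*(-43/32) = 5031/16 ≈ 314.44)
1/(G + d) = 1/(5031/16 + 8*sqrt(271))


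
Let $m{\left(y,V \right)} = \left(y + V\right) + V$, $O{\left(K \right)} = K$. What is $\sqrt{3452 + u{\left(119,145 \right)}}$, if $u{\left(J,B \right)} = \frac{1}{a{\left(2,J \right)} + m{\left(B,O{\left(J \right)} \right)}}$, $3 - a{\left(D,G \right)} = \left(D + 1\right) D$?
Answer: $\frac{11 \sqrt{1029895}}{190} \approx 58.754$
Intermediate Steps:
$a{\left(D,G \right)} = 3 - D \left(1 + D\right)$ ($a{\left(D,G \right)} = 3 - \left(D + 1\right) D = 3 - \left(1 + D\right) D = 3 - D \left(1 + D\right)$)
$m{\left(y,V \right)} = y + 2 V$ ($m{\left(y,V \right)} = \left(V + y\right) + V = y + 2 V$)
$u{\left(J,B \right)} = \frac{1}{-3 + B + 2 J}$ ($u{\left(J,B \right)} = \frac{1}{\left(3 - 2 - 2^{2}\right) + \left(B + 2 J\right)} = \frac{1}{\left(3 - 2 - 4\right) + \left(B + 2 J\right)} = \frac{1}{-3 + \left(B + 2 J\right)} = \frac{1}{-3 + B + 2 J}$)
$\sqrt{3452 + u{\left(119,145 \right)}} = \sqrt{3452 + \frac{1}{-3 + 145 + 2 \cdot 119}} = \sqrt{3452 + \frac{1}{-3 + 145 + 238}} = \sqrt{3452 + \frac{1}{380}} = \sqrt{\frac{1311761}{380}} = \frac{11 \sqrt{1029895}}{190}$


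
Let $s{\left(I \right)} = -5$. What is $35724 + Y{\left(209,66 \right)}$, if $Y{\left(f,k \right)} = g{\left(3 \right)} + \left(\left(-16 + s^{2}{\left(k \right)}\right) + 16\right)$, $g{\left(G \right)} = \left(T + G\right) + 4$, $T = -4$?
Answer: $35752$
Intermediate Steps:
$g{\left(G \right)} = G$ ($g{\left(G \right)} = \left(-4 + G\right) + 4 = G$)
$Y{\left(f,k \right)} = 28$ ($Y{\left(f,k \right)} = 3 + \left(\left(-16 + \left(-5\right)^{2}\right) + 16\right) = 3 + \left(\left(-16 + 25\right) + 16\right) = 3 + \left(9 + 16\right) = 3 + 25 = 28$)
$35724 + Y{\left(209,66 \right)} = 35724 + 28 = 35752$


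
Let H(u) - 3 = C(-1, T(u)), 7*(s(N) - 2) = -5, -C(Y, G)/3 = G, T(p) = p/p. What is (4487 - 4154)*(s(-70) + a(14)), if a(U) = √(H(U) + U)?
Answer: 2997/7 + 333*√14 ≈ 1674.1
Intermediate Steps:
T(p) = 1
C(Y, G) = -3*G
s(N) = 9/7 (s(N) = 2 + (⅐)*(-5) = 2 - 5/7 = 9/7)
H(u) = 0 (H(u) = 3 - 3*1 = 3 - 3 = 0)
a(U) = √U (a(U) = √(0 + U) = √U)
(4487 - 4154)*(s(-70) + a(14)) = (4487 - 4154)*(9/7 + √14) = 333*(9/7 + √14) = 2997/7 + 333*√14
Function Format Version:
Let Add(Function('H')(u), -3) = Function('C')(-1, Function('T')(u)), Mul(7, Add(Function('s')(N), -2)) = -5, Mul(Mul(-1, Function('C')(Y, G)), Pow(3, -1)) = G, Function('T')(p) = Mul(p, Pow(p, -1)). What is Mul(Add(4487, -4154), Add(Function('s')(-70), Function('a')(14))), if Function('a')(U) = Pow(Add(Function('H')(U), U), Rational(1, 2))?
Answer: Add(Rational(2997, 7), Mul(333, Pow(14, Rational(1, 2)))) ≈ 1674.1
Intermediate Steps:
Function('T')(p) = 1
Function('C')(Y, G) = Mul(-3, G)
Function('s')(N) = Rational(9, 7) (Function('s')(N) = Add(2, Mul(Rational(1, 7), -5)) = Add(2, Rational(-5, 7)) = Rational(9, 7))
Function('H')(u) = 0 (Function('H')(u) = Add(3, Mul(-3, 1)) = Add(3, -3) = 0)
Function('a')(U) = Pow(U, Rational(1, 2)) (Function('a')(U) = Pow(Add(0, U), Rational(1, 2)) = Pow(U, Rational(1, 2)))
Mul(Add(4487, -4154), Add(Function('s')(-70), Function('a')(14))) = Mul(Add(4487, -4154), Add(Rational(9, 7), Pow(14, Rational(1, 2)))) = Mul(333, Add(Rational(9, 7), Pow(14, Rational(1, 2)))) = Add(Rational(2997, 7), Mul(333, Pow(14, Rational(1, 2))))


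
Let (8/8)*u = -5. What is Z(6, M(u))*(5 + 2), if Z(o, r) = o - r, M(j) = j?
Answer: 77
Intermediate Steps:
u = -5
Z(6, M(u))*(5 + 2) = (6 - 1*(-5))*(5 + 2) = (6 + 5)*7 = 11*7 = 77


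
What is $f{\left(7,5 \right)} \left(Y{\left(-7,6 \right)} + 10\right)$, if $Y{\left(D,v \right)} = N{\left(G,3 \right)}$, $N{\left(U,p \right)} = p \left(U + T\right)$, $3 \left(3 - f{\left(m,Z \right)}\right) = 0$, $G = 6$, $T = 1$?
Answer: $93$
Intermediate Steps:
$f{\left(m,Z \right)} = 3$ ($f{\left(m,Z \right)} = 3 - 0 = 3 + 0 = 3$)
$N{\left(U,p \right)} = p \left(1 + U\right)$ ($N{\left(U,p \right)} = p \left(U + 1\right) = p \left(1 + U\right)$)
$Y{\left(D,v \right)} = 21$ ($Y{\left(D,v \right)} = 3 \left(1 + 6\right) = 3 \cdot 7 = 21$)
$f{\left(7,5 \right)} \left(Y{\left(-7,6 \right)} + 10\right) = 3 \left(21 + 10\right) = 3 \cdot 31 = 93$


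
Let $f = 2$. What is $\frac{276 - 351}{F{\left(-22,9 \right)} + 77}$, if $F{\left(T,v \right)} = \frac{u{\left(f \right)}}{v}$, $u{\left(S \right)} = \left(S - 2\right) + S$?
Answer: $- \frac{135}{139} \approx -0.97122$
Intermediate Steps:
$u{\left(S \right)} = -2 + 2 S$ ($u{\left(S \right)} = \left(-2 + S\right) + S = -2 + 2 S$)
$F{\left(T,v \right)} = \frac{2}{v}$ ($F{\left(T,v \right)} = \frac{-2 + 2 \cdot 2}{v} = \frac{-2 + 4}{v} = \frac{2}{v}$)
$\frac{276 - 351}{F{\left(-22,9 \right)} + 77} = \frac{276 - 351}{\frac{2}{9} + 77} = - \frac{75}{2 \cdot \frac{1}{9} + 77} = - \frac{75}{\frac{2}{9} + 77} = - \frac{75}{\frac{695}{9}} = \left(-75\right) \frac{9}{695} = - \frac{135}{139}$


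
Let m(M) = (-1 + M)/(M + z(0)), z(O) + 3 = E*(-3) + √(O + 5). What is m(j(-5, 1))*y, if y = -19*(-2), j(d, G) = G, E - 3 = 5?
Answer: 0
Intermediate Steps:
E = 8 (E = 3 + 5 = 8)
z(O) = -27 + √(5 + O) (z(O) = -3 + (8*(-3) + √(O + 5)) = -3 + (-24 + √(5 + O)) = -27 + √(5 + O))
y = 38
m(M) = (-1 + M)/(-27 + M + √5) (m(M) = (-1 + M)/(M + (-27 + √(5 + 0))) = (-1 + M)/(M + (-27 + √5)) = (-1 + M)/(-27 + M + √5))
m(j(-5, 1))*y = ((-1 + 1)/(-27 + 1 + √5))*38 = (0/(-26 + √5))*38 = 0*38 = 0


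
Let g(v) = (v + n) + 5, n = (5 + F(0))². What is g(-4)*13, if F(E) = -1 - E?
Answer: 221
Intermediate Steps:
n = 16 (n = (5 + (-1 - 1*0))² = (5 + (-1 + 0))² = (5 - 1)² = 4² = 16)
g(v) = 21 + v (g(v) = (v + 16) + 5 = (16 + v) + 5 = 21 + v)
g(-4)*13 = (21 - 4)*13 = 17*13 = 221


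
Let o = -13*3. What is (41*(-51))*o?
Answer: 81549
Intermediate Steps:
o = -39
(41*(-51))*o = (41*(-51))*(-39) = -2091*(-39) = 81549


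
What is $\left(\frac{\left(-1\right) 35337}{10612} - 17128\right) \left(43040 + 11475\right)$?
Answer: $- \frac{9910700143595}{10612} \approx -9.3391 \cdot 10^{8}$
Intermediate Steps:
$\left(\frac{\left(-1\right) 35337}{10612} - 17128\right) \left(43040 + 11475\right) = \left(\left(-35337\right) \frac{1}{10612} - 17128\right) 54515 = \left(- \frac{35337}{10612} - 17128\right) 54515 = \left(- \frac{181797673}{10612}\right) 54515 = - \frac{9910700143595}{10612}$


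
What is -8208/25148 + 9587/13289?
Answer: 33004441/83547943 ≈ 0.39504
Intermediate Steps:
-8208/25148 + 9587/13289 = -8208*1/25148 + 9587*(1/13289) = -2052/6287 + 9587/13289 = 33004441/83547943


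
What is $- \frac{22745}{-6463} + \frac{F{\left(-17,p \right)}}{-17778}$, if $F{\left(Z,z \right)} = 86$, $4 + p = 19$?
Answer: $\frac{201902396}{57449607} \approx 3.5144$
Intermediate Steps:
$p = 15$ ($p = -4 + 19 = 15$)
$- \frac{22745}{-6463} + \frac{F{\left(-17,p \right)}}{-17778} = - \frac{22745}{-6463} + \frac{86}{-17778} = \left(-22745\right) \left(- \frac{1}{6463}\right) + 86 \left(- \frac{1}{17778}\right) = \frac{22745}{6463} - \frac{43}{8889} = \frac{201902396}{57449607}$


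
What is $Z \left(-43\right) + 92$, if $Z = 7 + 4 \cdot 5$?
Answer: $-1069$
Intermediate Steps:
$Z = 27$ ($Z = 7 + 20 = 27$)
$Z \left(-43\right) + 92 = 27 \left(-43\right) + 92 = -1161 + 92 = -1069$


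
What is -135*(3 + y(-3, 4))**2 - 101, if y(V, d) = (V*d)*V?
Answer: -205436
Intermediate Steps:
y(V, d) = d*V**2
-135*(3 + y(-3, 4))**2 - 101 = -135*(3 + 4*(-3)**2)**2 - 101 = -135*(3 + 4*9)**2 - 101 = -135*(3 + 36)**2 - 101 = -135*39**2 - 101 = -135*1521 - 101 = -205335 - 101 = -205436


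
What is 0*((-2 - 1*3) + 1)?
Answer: 0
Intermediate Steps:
0*((-2 - 1*3) + 1) = 0*((-2 - 3) + 1) = 0*(-5 + 1) = 0*(-4) = 0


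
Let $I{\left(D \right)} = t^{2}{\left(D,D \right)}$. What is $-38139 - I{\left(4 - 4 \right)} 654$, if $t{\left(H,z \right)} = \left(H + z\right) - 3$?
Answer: $-44025$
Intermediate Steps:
$t{\left(H,z \right)} = -3 + H + z$
$I{\left(D \right)} = \left(-3 + 2 D\right)^{2}$ ($I{\left(D \right)} = \left(-3 + D + D\right)^{2} = \left(-3 + 2 D\right)^{2}$)
$-38139 - I{\left(4 - 4 \right)} 654 = -38139 - \left(-3 + 2 \left(4 - 4\right)\right)^{2} \cdot 654 = -38139 - \left(-3 + 2 \cdot 0\right)^{2} \cdot 654 = -38139 - \left(-3 + 0\right)^{2} \cdot 654 = -38139 - \left(-3\right)^{2} \cdot 654 = -38139 - 9 \cdot 654 = -38139 - 5886 = -44025$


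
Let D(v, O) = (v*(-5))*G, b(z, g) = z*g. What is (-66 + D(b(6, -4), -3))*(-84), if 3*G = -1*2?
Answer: 12264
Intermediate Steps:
G = -2/3 (G = (-1*2)/3 = (1/3)*(-2) = -2/3 ≈ -0.66667)
b(z, g) = g*z
D(v, O) = 10*v/3 (D(v, O) = (v*(-5))*(-2/3) = -5*v*(-2/3) = 10*v/3)
(-66 + D(b(6, -4), -3))*(-84) = (-66 + 10*(-4*6)/3)*(-84) = (-66 + (10/3)*(-24))*(-84) = (-66 - 80)*(-84) = -146*(-84) = 12264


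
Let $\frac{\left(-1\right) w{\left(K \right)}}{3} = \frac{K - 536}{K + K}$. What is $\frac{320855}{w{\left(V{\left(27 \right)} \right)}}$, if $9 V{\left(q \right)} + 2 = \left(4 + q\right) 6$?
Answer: $\frac{1475933}{174} \approx 8482.4$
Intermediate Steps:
$V{\left(q \right)} = \frac{22}{9} + \frac{2 q}{3}$ ($V{\left(q \right)} = - \frac{2}{9} + \frac{\left(4 + q\right) 6}{9} = - \frac{2}{9} + \frac{24 + 6 q}{9} = - \frac{2}{9} + \left(\frac{8}{3} + \frac{2 q}{3}\right) = \frac{22}{9} + \frac{2 q}{3}$)
$w{\left(K \right)} = - \frac{3 \left(-536 + K\right)}{2 K}$ ($w{\left(K \right)} = - 3 \frac{K - 536}{K + K} = - 3 \frac{-536 + K}{2 K} = - \frac{3 \left(-536 + K\right)}{2 K}$)
$\frac{320855}{w{\left(V{\left(27 \right)} \right)}} = \frac{320855}{- \frac{3}{2} + \frac{804}{\frac{22}{9} + \frac{2}{3} \cdot 27}} = \frac{320855}{- \frac{3}{2} + \frac{804}{\frac{22}{9} + 18}} = \frac{320855}{- \frac{3}{2} + \frac{804}{\frac{184}{9}}} = \frac{320855}{- \frac{3}{2} + 804 \cdot \frac{9}{184}} = \frac{320855}{- \frac{3}{2} + \frac{1809}{46}} = \frac{320855}{\frac{870}{23}} = 320855 \cdot \frac{23}{870} = \frac{1475933}{174}$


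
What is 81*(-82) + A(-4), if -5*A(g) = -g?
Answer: -33214/5 ≈ -6642.8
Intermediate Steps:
A(g) = g/5 (A(g) = -(-1)*g/5 = g/5)
81*(-82) + A(-4) = 81*(-82) + (⅕)*(-4) = -6642 - ⅘ = -33214/5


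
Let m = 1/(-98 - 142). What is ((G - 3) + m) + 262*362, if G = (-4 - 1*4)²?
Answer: 22777199/240 ≈ 94905.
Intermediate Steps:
m = -1/240 (m = 1/(-240) = -1/240 ≈ -0.0041667)
G = 64 (G = (-4 - 4)² = (-8)² = 64)
((G - 3) + m) + 262*362 = ((64 - 3) - 1/240) + 262*362 = (61 - 1/240) + 94844 = 14639/240 + 94844 = 22777199/240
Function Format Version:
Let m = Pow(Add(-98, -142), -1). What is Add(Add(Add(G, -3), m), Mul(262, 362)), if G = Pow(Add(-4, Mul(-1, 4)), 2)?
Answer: Rational(22777199, 240) ≈ 94905.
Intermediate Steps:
m = Rational(-1, 240) (m = Pow(-240, -1) = Rational(-1, 240) ≈ -0.0041667)
G = 64 (G = Pow(Add(-4, -4), 2) = Pow(-8, 2) = 64)
Add(Add(Add(G, -3), m), Mul(262, 362)) = Add(Add(Add(64, -3), Rational(-1, 240)), Mul(262, 362)) = Add(Add(61, Rational(-1, 240)), 94844) = Add(Rational(14639, 240), 94844) = Rational(22777199, 240)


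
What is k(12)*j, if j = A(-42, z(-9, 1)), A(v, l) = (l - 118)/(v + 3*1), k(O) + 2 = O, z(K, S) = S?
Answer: 30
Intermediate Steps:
k(O) = -2 + O
A(v, l) = (-118 + l)/(3 + v) (A(v, l) = (-118 + l)/(v + 3) = (-118 + l)/(3 + v))
j = 3 (j = (-118 + 1)/(3 - 42) = -117/(-39) = -1/39*(-117) = 3)
k(12)*j = (-2 + 12)*3 = 10*3 = 30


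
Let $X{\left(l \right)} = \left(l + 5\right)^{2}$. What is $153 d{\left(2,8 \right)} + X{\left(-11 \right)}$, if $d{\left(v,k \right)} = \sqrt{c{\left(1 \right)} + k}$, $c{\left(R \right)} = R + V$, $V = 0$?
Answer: $495$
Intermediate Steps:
$c{\left(R \right)} = R$ ($c{\left(R \right)} = R + 0 = R$)
$X{\left(l \right)} = \left(5 + l\right)^{2}$
$d{\left(v,k \right)} = \sqrt{1 + k}$
$153 d{\left(2,8 \right)} + X{\left(-11 \right)} = 153 \sqrt{1 + 8} + \left(5 - 11\right)^{2} = 153 \sqrt{9} + \left(-6\right)^{2} = 153 \cdot 3 + 36 = 459 + 36 = 495$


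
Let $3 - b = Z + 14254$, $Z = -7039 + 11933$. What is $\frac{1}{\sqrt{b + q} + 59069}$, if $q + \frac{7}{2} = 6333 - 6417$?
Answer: $\frac{118138}{6978331987} - \frac{7 i \sqrt{1570}}{6978331987} \approx 1.6929 \cdot 10^{-5} - 3.9746 \cdot 10^{-8} i$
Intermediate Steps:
$Z = 4894$
$q = - \frac{175}{2}$ ($q = - \frac{7}{2} + \left(6333 - 6417\right) = - \frac{7}{2} - 84 = - \frac{175}{2} \approx -87.5$)
$b = -19145$ ($b = 3 - \left(4894 + 14254\right) = 3 - 19148 = -19145$)
$\frac{1}{\sqrt{b + q} + 59069} = \frac{1}{\sqrt{-19145 - \frac{175}{2}} + 59069} = \frac{1}{\sqrt{- \frac{38465}{2}} + 59069} = \frac{1}{\frac{7 i \sqrt{1570}}{2} + 59069} = \frac{1}{59069 + \frac{7 i \sqrt{1570}}{2}}$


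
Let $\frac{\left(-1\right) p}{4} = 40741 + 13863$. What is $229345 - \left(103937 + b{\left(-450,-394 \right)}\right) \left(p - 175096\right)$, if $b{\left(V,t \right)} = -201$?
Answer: $40821590177$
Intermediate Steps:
$p = -218416$ ($p = - 4 \left(40741 + 13863\right) = \left(-4\right) 54604 = -218416$)
$229345 - \left(103937 + b{\left(-450,-394 \right)}\right) \left(p - 175096\right) = 229345 - \left(103937 - 201\right) \left(-218416 - 175096\right) = 229345 - 103736 \left(-393512\right) = 229345 - -40821360832 = 229345 + 40821360832 = 40821590177$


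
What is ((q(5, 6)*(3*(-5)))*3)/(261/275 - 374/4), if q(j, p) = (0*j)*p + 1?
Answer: 24750/50903 ≈ 0.48622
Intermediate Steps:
q(j, p) = 1 (q(j, p) = 0*p + 1 = 0 + 1 = 1)
((q(5, 6)*(3*(-5)))*3)/(261/275 - 374/4) = ((1*(3*(-5)))*3)/(261/275 - 374/4) = ((1*(-15))*3)/(261*(1/275) - 374*¼) = (-15*3)/(261/275 - 187/2) = -45/(-50903/550) = -45*(-550/50903) = 24750/50903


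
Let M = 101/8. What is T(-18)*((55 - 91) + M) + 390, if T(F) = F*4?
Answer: 2073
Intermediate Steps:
T(F) = 4*F
M = 101/8 (M = 101*(1/8) = 101/8 ≈ 12.625)
T(-18)*((55 - 91) + M) + 390 = (4*(-18))*((55 - 91) + 101/8) + 390 = -72*(-36 + 101/8) + 390 = -72*(-187/8) + 390 = 1683 + 390 = 2073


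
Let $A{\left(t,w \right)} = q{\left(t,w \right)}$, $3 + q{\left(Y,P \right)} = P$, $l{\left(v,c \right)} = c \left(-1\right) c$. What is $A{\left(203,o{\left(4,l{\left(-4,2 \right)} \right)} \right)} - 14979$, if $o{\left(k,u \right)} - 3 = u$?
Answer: $-14983$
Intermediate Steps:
$l{\left(v,c \right)} = - c^{2}$ ($l{\left(v,c \right)} = - c c = - c^{2}$)
$o{\left(k,u \right)} = 3 + u$
$q{\left(Y,P \right)} = -3 + P$
$A{\left(t,w \right)} = -3 + w$
$A{\left(203,o{\left(4,l{\left(-4,2 \right)} \right)} \right)} - 14979 = \left(-3 + \left(3 - 2^{2}\right)\right) - 14979 = \left(-3 + \left(3 - 4\right)\right) - 14979 = \left(-3 - 1\right) - 14979 = -4 - 14979 = -14983$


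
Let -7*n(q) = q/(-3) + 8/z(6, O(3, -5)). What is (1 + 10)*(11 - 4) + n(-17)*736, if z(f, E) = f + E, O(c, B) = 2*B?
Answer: -6479/21 ≈ -308.52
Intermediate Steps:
z(f, E) = E + f
n(q) = 2/7 + q/21 (n(q) = -(q/(-3) + 8/(2*(-5) + 6))/7 = -(q*(-⅓) + 8/(-10 + 6))/7 = -(-q/3 + 8/(-4))/7 = -(-q/3 + 8*(-¼))/7 = -(-q/3 - 2)/7 = -(-2 - q/3)/7 = 2/7 + q/21)
(1 + 10)*(11 - 4) + n(-17)*736 = (1 + 10)*(11 - 4) + (2/7 + (1/21)*(-17))*736 = 11*7 + (2/7 - 17/21)*736 = 77 - 11/21*736 = 77 - 8096/21 = -6479/21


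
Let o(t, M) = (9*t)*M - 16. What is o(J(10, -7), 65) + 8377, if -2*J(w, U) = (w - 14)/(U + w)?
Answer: 8751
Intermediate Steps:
J(w, U) = -(-14 + w)/(2*(U + w)) (J(w, U) = -(w - 14)/(2*(U + w)) = -(-14 + w)/(2*(U + w)))
o(t, M) = -16 + 9*M*t (o(t, M) = 9*M*t - 16 = -16 + 9*M*t)
o(J(10, -7), 65) + 8377 = (-16 + 9*65*((7 - 1/2*10)/(-7 + 10))) + 8377 = (-16 + 9*65*((7 - 5)/3)) + 8377 = (-16 + 9*65*((1/3)*2)) + 8377 = (-16 + 9*65*(2/3)) + 8377 = (-16 + 390) + 8377 = 374 + 8377 = 8751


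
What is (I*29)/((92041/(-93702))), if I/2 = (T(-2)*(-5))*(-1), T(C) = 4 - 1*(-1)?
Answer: -135867900/92041 ≈ -1476.2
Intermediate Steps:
T(C) = 5 (T(C) = 4 + 1 = 5)
I = 50 (I = 2*((5*(-5))*(-1)) = 2*(-25*(-1)) = 2*25 = 50)
(I*29)/((92041/(-93702))) = (50*29)/((92041/(-93702))) = 1450/((92041*(-1/93702))) = 1450/(-92041/93702) = 1450*(-93702/92041) = -135867900/92041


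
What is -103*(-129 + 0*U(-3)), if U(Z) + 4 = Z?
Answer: 13287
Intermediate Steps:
U(Z) = -4 + Z
-103*(-129 + 0*U(-3)) = -103*(-129 + 0*(-4 - 3)) = -103*(-129 + 0*(-7)) = -103*(-129 + 0) = -103*(-129) = 13287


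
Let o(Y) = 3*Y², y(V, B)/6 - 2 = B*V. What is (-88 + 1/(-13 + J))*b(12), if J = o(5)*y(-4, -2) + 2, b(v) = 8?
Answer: -3160248/4489 ≈ -704.00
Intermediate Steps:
y(V, B) = 12 + 6*B*V (y(V, B) = 12 + 6*(B*V) = 12 + 6*B*V)
J = 4502 (J = (3*5²)*(12 + 6*(-2)*(-4)) + 2 = (3*25)*(12 + 48) + 2 = 75*60 + 2 = 4500 + 2 = 4502)
(-88 + 1/(-13 + J))*b(12) = (-88 + 1/(-13 + 4502))*8 = (-88 + 1/4489)*8 = -395031/4489*8 = -3160248/4489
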